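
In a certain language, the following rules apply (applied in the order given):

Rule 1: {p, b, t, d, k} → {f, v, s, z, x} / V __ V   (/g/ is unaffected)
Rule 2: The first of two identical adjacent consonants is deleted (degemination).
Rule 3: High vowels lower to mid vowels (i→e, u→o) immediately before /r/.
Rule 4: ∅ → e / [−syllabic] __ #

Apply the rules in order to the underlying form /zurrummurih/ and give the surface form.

Rule 1 (intervocalic spirantization): no segment meets the environment; /zurrummurih/ is unchanged.
Rule 2 (degemination): /rr/ is a geminate; the first /r/ deletes. /mm/ is a geminate; the first /m/ deletes. /zurrummurih/ → zurumurih.
Rule 3 (pre-rhotic lowering): /u/ is a high vowel immediately before /r/, so it lowers to [o]. /u/ is a high vowel immediately before /r/, so it lowers to [o]. /zurumurih/ → zorumorih.
Rule 4 (final e-epenthesis): the form ends in the consonant /h/, so [e] is inserted word-finally. /zorumorih/ → zorumorihe.

zorumorihe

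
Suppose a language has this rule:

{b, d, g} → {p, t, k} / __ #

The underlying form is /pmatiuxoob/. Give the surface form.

/b/ is a voiced stop in word-final position, so it devoices to [p].
Surface form: [pmatiuxoop].

pmatiuxoop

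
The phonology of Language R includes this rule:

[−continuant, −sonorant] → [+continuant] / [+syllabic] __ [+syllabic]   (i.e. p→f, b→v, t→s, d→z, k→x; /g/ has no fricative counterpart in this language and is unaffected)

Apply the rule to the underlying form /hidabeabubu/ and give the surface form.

hizaveavuvu

/d/ is a stop between vowels /i/ and /a/, so it spirantizes to the fricative [z].
/b/ is a stop between vowels /a/ and /e/, so it spirantizes to the fricative [v].
/b/ is a stop between vowels /a/ and /u/, so it spirantizes to the fricative [v].
/b/ is a stop between vowels /u/ and /u/, so it spirantizes to the fricative [v].
Surface form: [hizaveavuvu].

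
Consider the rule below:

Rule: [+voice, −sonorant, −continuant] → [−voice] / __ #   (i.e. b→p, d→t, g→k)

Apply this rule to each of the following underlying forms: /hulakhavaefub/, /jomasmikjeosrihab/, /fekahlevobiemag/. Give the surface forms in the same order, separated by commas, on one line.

/hulakhavaefub/: /b/ is a voiced stop in word-final position, so it devoices to [p]. → [hulakhavaefup].
/jomasmikjeosrihab/: /b/ is a voiced stop in word-final position, so it devoices to [p]. → [jomasmikjeosrihap].
/fekahlevobiemag/: /g/ is a voiced stop in word-final position, so it devoices to [k]. → [fekahlevobiemak].

hulakhavaefup, jomasmikjeosrihap, fekahlevobiemak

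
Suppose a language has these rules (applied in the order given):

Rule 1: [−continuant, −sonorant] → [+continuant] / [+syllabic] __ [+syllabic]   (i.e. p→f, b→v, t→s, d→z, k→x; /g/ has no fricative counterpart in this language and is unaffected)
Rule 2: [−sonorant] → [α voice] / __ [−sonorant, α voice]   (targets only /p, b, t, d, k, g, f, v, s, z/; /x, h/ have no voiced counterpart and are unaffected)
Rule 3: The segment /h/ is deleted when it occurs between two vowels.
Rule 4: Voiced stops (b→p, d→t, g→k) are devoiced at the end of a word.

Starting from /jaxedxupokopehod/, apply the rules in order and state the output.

jaxetxufoxofeot

Rule 1 (intervocalic spirantization): /p/ is a stop between vowels /u/ and /o/, so it spirantizes to the fricative [f]. /k/ is a stop between vowels /o/ and /o/, so it spirantizes to the fricative [x]. /p/ is a stop between vowels /o/ and /e/, so it spirantizes to the fricative [f]. /jaxedxupokopehod/ → jaxedxufoxofehod.
Rule 2 (regressive voicing assimilation): /d/ precedes the voiceless obstruent /x/, so it devoices to [t] by assimilation. /jaxedxufoxofehod/ → jaxetxufoxofehod.
Rule 3 (intervocalic h-deletion): /h/ occurs between vowels /e/ and /o/, so it deletes. /jaxetxufoxofehod/ → jaxetxufoxofeod.
Rule 4 (final devoicing): /d/ is a voiced stop in word-final position, so it devoices to [t]. /jaxetxufoxofeod/ → jaxetxufoxofeot.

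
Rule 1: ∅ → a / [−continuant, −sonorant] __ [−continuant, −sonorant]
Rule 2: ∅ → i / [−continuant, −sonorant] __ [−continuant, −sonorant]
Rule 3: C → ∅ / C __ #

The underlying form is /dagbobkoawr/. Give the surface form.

Rule 1 (stop-cluster a-epenthesis): /g/ and /b/ form a stop–stop cluster, so [a] is inserted between them. /b/ and /k/ form a stop–stop cluster, so [a] is inserted between them. /dagbobkoawr/ → dagabobakoawr.
Rule 2 (stop-cluster i-epenthesis): no segment meets the environment; /dagabobakoawr/ is unchanged.
Rule 3 (final cluster simplification): /r/ is the second consonant of a word-final cluster /wr/, so it deletes. /dagabobakoawr/ → dagabobakoaw.

dagabobakoaw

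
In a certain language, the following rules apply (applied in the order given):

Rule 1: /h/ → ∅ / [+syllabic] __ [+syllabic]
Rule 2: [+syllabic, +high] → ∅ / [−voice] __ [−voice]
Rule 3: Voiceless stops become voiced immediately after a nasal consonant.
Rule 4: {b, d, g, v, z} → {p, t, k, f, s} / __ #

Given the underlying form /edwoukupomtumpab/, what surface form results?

Rule 1 (intervocalic h-deletion): no segment meets the environment; /edwoukupomtumpab/ is unchanged.
Rule 2 (high vowel syncope): /u/ is a high vowel flanked by voiceless consonants /k/ and /p/, so it deletes. /edwoukupomtumpab/ → edwoukpomtumpab.
Rule 3 (post-nasal voicing): /t/ is a voiceless stop immediately after the nasal /m/, so it voices to [d]. /p/ is a voiceless stop immediately after the nasal /m/, so it voices to [b]. /edwoukpomtumpab/ → edwoukpomdumbab.
Rule 4 (final devoicing): /b/ is a voiced obstruent in word-final position, so it devoices to [p]. /edwoukpomdumbab/ → edwoukpomdumbap.

edwoukpomdumbap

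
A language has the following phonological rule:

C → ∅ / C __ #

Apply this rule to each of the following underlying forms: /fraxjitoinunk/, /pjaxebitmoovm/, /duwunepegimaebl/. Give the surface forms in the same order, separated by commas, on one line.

/fraxjitoinunk/: /k/ is the second consonant of a word-final cluster /nk/, so it deletes. → [fraxjitoinun].
/pjaxebitmoovm/: /m/ is the second consonant of a word-final cluster /vm/, so it deletes. → [pjaxebitmoov].
/duwunepegimaebl/: /l/ is the second consonant of a word-final cluster /bl/, so it deletes. → [duwunepegimaeb].

fraxjitoinun, pjaxebitmoov, duwunepegimaeb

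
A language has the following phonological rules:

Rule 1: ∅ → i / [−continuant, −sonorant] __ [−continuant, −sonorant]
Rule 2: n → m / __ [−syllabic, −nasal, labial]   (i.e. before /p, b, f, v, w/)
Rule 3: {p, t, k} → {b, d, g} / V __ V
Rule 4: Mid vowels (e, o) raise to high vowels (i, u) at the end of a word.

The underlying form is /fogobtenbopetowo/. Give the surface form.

fogobidembobedowu

Rule 1 (stop-cluster i-epenthesis): /b/ and /t/ form a stop–stop cluster, so [i] is inserted between them. /fogobtenbopetowo/ → fogobitenbopetowo.
Rule 2 (nasal place assimilation): /n/ precedes the labial consonant /b/, so it assimilates in place to [m]. /fogobitenbopetowo/ → fogobitembopetowo.
Rule 3 (intervocalic voicing): /t/ is a voiceless stop between vowels /i/ and /e/, so it voices to [d]. /p/ is a voiceless stop between vowels /o/ and /e/, so it voices to [b]. /t/ is a voiceless stop between vowels /e/ and /o/, so it voices to [d]. /fogobitembopetowo/ → fogobidembobedowo.
Rule 4 (final vowel raising): /o/ is a mid vowel in word-final position, so it raises to [u]. /fogobidembobedowo/ → fogobidembobedowu.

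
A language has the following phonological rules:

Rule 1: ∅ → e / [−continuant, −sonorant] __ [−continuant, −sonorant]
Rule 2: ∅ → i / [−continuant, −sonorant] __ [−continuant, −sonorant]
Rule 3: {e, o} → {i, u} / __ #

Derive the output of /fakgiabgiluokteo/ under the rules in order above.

fakegiabegiluoketeu

Rule 1 (stop-cluster e-epenthesis): /k/ and /g/ form a stop–stop cluster, so [e] is inserted between them. /b/ and /g/ form a stop–stop cluster, so [e] is inserted between them. /k/ and /t/ form a stop–stop cluster, so [e] is inserted between them. /fakgiabgiluokteo/ → fakegiabegiluoketeo.
Rule 2 (stop-cluster i-epenthesis): no segment meets the environment; /fakegiabegiluoketeo/ is unchanged.
Rule 3 (final vowel raising): /o/ is a mid vowel in word-final position, so it raises to [u]. /fakegiabegiluoketeo/ → fakegiabegiluoketeu.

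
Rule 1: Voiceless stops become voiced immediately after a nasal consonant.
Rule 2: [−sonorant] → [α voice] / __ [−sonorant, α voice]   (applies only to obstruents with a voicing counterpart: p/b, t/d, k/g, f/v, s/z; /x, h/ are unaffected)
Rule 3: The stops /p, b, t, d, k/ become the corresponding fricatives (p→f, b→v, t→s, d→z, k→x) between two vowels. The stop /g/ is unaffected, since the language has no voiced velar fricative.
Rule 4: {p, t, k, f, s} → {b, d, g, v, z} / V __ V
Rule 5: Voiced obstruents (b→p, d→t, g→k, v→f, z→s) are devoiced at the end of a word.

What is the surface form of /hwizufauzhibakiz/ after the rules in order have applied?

Rule 1 (post-nasal voicing): no segment meets the environment; /hwizufauzhibakiz/ is unchanged.
Rule 2 (regressive voicing assimilation): /z/ precedes the voiceless obstruent /h/, so it devoices to [s] by assimilation. /hwizufauzhibakiz/ → hwizufaushibakiz.
Rule 3 (intervocalic spirantization): /b/ is a stop between vowels /i/ and /a/, so it spirantizes to the fricative [v]. /k/ is a stop between vowels /a/ and /i/, so it spirantizes to the fricative [x]. /hwizufaushibakiz/ → hwizufaushivaxiz.
Rule 4 (intervocalic voicing): /f/ is a voiceless obstruent between vowels /u/ and /a/, so it voices to [v]. /hwizufaushivaxiz/ → hwizuvaushivaxiz.
Rule 5 (final devoicing): /z/ is a voiced obstruent in word-final position, so it devoices to [s]. /hwizuvaushivaxiz/ → hwizuvaushivaxis.

hwizuvaushivaxis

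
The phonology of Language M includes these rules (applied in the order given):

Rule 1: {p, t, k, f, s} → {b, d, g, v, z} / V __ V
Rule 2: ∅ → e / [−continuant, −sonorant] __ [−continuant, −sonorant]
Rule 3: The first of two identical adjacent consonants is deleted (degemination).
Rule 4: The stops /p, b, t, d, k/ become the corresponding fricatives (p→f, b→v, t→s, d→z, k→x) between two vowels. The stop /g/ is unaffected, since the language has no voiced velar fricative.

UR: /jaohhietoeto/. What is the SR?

Rule 1 (intervocalic voicing): /t/ is a voiceless obstruent between vowels /e/ and /o/, so it voices to [d]. /t/ is a voiceless obstruent between vowels /e/ and /o/, so it voices to [d]. /jaohhietoeto/ → jaohhiedoedo.
Rule 2 (stop-cluster e-epenthesis): no segment meets the environment; /jaohhiedoedo/ is unchanged.
Rule 3 (degemination): /hh/ is a geminate; the first /h/ deletes. /jaohhiedoedo/ → jaohiedoedo.
Rule 4 (intervocalic spirantization): /d/ is a stop between vowels /e/ and /o/, so it spirantizes to the fricative [z]. /d/ is a stop between vowels /e/ and /o/, so it spirantizes to the fricative [z]. /jaohiedoedo/ → jaohiezoezo.

jaohiezoezo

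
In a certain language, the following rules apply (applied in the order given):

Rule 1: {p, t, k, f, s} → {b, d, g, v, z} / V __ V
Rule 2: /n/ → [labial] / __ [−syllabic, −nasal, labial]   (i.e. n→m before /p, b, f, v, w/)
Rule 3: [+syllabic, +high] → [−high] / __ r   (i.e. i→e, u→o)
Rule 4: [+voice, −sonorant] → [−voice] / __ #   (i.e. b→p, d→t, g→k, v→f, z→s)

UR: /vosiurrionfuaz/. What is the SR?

voziorriomfuas

Rule 1 (intervocalic voicing): /s/ is a voiceless obstruent between vowels /o/ and /i/, so it voices to [z]. /vosiurrionfuaz/ → voziurrionfuaz.
Rule 2 (nasal place assimilation): /n/ precedes the labial consonant /f/, so it assimilates in place to [m]. /voziurrionfuaz/ → voziurriomfuaz.
Rule 3 (pre-rhotic lowering): /u/ is a high vowel immediately before /r/, so it lowers to [o]. /voziurriomfuaz/ → voziorriomfuaz.
Rule 4 (final devoicing): /z/ is a voiced obstruent in word-final position, so it devoices to [s]. /voziorriomfuaz/ → voziorriomfuas.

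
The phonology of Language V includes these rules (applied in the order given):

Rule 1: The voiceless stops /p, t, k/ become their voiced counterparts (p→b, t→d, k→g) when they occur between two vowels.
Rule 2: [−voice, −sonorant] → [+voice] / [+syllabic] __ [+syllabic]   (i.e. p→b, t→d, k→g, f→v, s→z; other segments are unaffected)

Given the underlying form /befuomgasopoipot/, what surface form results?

Rule 1 (intervocalic voicing): /p/ is a voiceless stop between vowels /o/ and /o/, so it voices to [b]. /p/ is a voiceless stop between vowels /i/ and /o/, so it voices to [b]. /befuomgasopoipot/ → befuomgasoboibot.
Rule 2 (intervocalic voicing): /f/ is a voiceless obstruent between vowels /e/ and /u/, so it voices to [v]. /s/ is a voiceless obstruent between vowels /a/ and /o/, so it voices to [z]. /befuomgasoboibot/ → bevuomgazoboibot.

bevuomgazoboibot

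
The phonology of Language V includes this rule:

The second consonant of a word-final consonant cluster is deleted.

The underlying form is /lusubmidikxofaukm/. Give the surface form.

lusubmidikxofauk

/m/ is the second consonant of a word-final cluster /km/, so it deletes.
Surface form: [lusubmidikxofauk].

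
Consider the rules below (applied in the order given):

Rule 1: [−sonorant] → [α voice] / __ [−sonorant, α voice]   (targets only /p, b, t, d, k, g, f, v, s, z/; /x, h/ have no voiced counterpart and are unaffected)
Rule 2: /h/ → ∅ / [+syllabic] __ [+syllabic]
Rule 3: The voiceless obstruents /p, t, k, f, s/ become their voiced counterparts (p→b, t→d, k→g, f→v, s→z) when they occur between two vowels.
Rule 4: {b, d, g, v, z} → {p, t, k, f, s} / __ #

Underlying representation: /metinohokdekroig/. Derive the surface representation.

Rule 1 (regressive voicing assimilation): /k/ precedes the voiced obstruent /d/, so it voices to [g] by assimilation. /metinohokdekroig/ → metinohogdekroig.
Rule 2 (intervocalic h-deletion): /h/ occurs between vowels /o/ and /o/, so it deletes. /metinohogdekroig/ → metinoogdekroig.
Rule 3 (intervocalic voicing): /t/ is a voiceless obstruent between vowels /e/ and /i/, so it voices to [d]. /metinoogdekroig/ → medinoogdekroig.
Rule 4 (final devoicing): /g/ is a voiced obstruent in word-final position, so it devoices to [k]. /medinoogdekroig/ → medinoogdekroik.

medinoogdekroik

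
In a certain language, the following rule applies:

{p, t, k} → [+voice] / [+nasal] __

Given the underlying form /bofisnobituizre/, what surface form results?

No segment of /bofisnobituizre/ meets the structural description of the rule, so the form surfaces unchanged.

bofisnobituizre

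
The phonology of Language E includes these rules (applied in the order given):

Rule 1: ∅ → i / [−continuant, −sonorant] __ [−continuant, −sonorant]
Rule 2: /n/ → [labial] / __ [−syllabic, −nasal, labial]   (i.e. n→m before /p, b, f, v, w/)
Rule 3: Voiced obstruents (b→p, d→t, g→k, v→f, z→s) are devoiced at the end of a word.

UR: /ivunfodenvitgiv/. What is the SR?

Rule 1 (stop-cluster i-epenthesis): /t/ and /g/ form a stop–stop cluster, so [i] is inserted between them. /ivunfodenvitgiv/ → ivunfodenvitigiv.
Rule 2 (nasal place assimilation): /n/ precedes the labial consonant /f/, so it assimilates in place to [m]. /n/ precedes the labial consonant /v/, so it assimilates in place to [m]. /ivunfodenvitigiv/ → ivumfodemvitigiv.
Rule 3 (final devoicing): /v/ is a voiced obstruent in word-final position, so it devoices to [f]. /ivumfodemvitigiv/ → ivumfodemvitigif.

ivumfodemvitigif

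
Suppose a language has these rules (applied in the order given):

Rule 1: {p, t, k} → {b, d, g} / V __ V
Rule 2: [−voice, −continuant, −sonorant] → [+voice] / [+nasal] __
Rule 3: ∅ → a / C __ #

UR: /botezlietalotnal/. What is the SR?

Rule 1 (intervocalic voicing): /t/ is a voiceless stop between vowels /o/ and /e/, so it voices to [d]. /t/ is a voiceless stop between vowels /e/ and /a/, so it voices to [d]. /botezlietalotnal/ → bodezliedalotnal.
Rule 2 (post-nasal voicing): no segment meets the environment; /bodezliedalotnal/ is unchanged.
Rule 3 (final a-epenthesis): the form ends in the consonant /l/, so [a] is inserted word-finally. /bodezliedalotnal/ → bodezliedalotnala.

bodezliedalotnala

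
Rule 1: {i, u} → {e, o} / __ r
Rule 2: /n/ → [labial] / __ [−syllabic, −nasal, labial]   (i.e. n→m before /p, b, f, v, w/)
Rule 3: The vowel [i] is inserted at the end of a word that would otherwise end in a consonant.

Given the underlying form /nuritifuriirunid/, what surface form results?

Rule 1 (pre-rhotic lowering): /u/ is a high vowel immediately before /r/, so it lowers to [o]. /u/ is a high vowel immediately before /r/, so it lowers to [o]. /i/ is a high vowel immediately before /r/, so it lowers to [e]. /nuritifuriirunid/ → noritiforierunid.
Rule 2 (nasal place assimilation): no segment meets the environment; /noritiforierunid/ is unchanged.
Rule 3 (final i-epenthesis): the form ends in the consonant /d/, so [i] is inserted word-finally. /noritiforierunid/ → noritiforierunidi.

noritiforierunidi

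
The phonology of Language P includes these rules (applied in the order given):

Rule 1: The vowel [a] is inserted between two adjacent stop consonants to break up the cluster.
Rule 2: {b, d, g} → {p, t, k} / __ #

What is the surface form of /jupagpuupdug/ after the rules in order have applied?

jupagapuupaduk

Rule 1 (stop-cluster a-epenthesis): /g/ and /p/ form a stop–stop cluster, so [a] is inserted between them. /p/ and /d/ form a stop–stop cluster, so [a] is inserted between them. /jupagpuupdug/ → jupagapuupadug.
Rule 2 (final devoicing): /g/ is a voiced stop in word-final position, so it devoices to [k]. /jupagapuupadug/ → jupagapuupaduk.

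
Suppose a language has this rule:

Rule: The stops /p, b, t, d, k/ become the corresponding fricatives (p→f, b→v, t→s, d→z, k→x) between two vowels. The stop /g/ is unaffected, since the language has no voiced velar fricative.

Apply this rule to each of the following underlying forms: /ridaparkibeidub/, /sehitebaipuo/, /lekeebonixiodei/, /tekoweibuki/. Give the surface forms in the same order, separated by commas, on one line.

rizafarkiveizub, sehisevaifuo, lexeevonixiozei, texoweivuxi

/ridaparkibeidub/: /d/ is a stop between vowels /i/ and /a/, so it spirantizes to the fricative [z]. /p/ is a stop between vowels /a/ and /a/, so it spirantizes to the fricative [f]. /b/ is a stop between vowels /i/ and /e/, so it spirantizes to the fricative [v]. /d/ is a stop between vowels /i/ and /u/, so it spirantizes to the fricative [z]. → [rizafarkiveizub].
/sehitebaipuo/: /t/ is a stop between vowels /i/ and /e/, so it spirantizes to the fricative [s]. /b/ is a stop between vowels /e/ and /a/, so it spirantizes to the fricative [v]. /p/ is a stop between vowels /i/ and /u/, so it spirantizes to the fricative [f]. → [sehisevaifuo].
/lekeebonixiodei/: /k/ is a stop between vowels /e/ and /e/, so it spirantizes to the fricative [x]. /b/ is a stop between vowels /e/ and /o/, so it spirantizes to the fricative [v]. /d/ is a stop between vowels /o/ and /e/, so it spirantizes to the fricative [z]. → [lexeevonixiozei].
/tekoweibuki/: /k/ is a stop between vowels /e/ and /o/, so it spirantizes to the fricative [x]. /b/ is a stop between vowels /i/ and /u/, so it spirantizes to the fricative [v]. /k/ is a stop between vowels /u/ and /i/, so it spirantizes to the fricative [x]. → [texoweivuxi].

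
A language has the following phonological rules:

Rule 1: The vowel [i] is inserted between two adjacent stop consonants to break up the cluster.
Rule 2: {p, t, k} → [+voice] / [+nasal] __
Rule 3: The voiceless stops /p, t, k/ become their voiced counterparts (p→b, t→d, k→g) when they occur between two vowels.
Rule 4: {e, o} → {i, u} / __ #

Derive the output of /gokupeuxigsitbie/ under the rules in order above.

Rule 1 (stop-cluster i-epenthesis): /t/ and /b/ form a stop–stop cluster, so [i] is inserted between them. /gokupeuxigsitbie/ → gokupeuxigsitibie.
Rule 2 (post-nasal voicing): no segment meets the environment; /gokupeuxigsitibie/ is unchanged.
Rule 3 (intervocalic voicing): /k/ is a voiceless stop between vowels /o/ and /u/, so it voices to [g]. /p/ is a voiceless stop between vowels /u/ and /e/, so it voices to [b]. /t/ is a voiceless stop between vowels /i/ and /i/, so it voices to [d]. /gokupeuxigsitibie/ → gogubeuxigsidibie.
Rule 4 (final vowel raising): /e/ is a mid vowel in word-final position, so it raises to [i]. /gogubeuxigsidibie/ → gogubeuxigsidibii.

gogubeuxigsidibii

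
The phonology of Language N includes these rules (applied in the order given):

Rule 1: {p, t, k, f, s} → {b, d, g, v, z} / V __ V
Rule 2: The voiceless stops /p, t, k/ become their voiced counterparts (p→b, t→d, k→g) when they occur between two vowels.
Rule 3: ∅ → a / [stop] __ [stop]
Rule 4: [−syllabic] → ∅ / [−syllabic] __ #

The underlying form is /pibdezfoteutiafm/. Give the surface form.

pibadezfodeudiaf

Rule 1 (intervocalic voicing): /t/ is a voiceless obstruent between vowels /o/ and /e/, so it voices to [d]. /t/ is a voiceless obstruent between vowels /u/ and /i/, so it voices to [d]. /pibdezfoteutiafm/ → pibdezfodeudiafm.
Rule 2 (intervocalic voicing): no segment meets the environment; /pibdezfodeudiafm/ is unchanged.
Rule 3 (stop-cluster a-epenthesis): /b/ and /d/ form a stop–stop cluster, so [a] is inserted between them. /pibdezfodeudiafm/ → pibadezfodeudiafm.
Rule 4 (final cluster simplification): /m/ is the second consonant of a word-final cluster /fm/, so it deletes. /pibadezfodeudiafm/ → pibadezfodeudiaf.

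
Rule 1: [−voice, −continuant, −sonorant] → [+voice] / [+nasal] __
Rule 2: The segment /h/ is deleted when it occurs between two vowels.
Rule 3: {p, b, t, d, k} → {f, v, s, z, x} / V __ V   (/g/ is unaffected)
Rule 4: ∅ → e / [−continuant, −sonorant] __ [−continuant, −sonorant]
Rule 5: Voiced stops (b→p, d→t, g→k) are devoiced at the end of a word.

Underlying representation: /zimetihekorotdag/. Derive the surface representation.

zimesiexorotedak

Rule 1 (post-nasal voicing): no segment meets the environment; /zimetihekorotdag/ is unchanged.
Rule 2 (intervocalic h-deletion): /h/ occurs between vowels /i/ and /e/, so it deletes. /zimetihekorotdag/ → zimetiekorotdag.
Rule 3 (intervocalic spirantization): /t/ is a stop between vowels /e/ and /i/, so it spirantizes to the fricative [s]. /k/ is a stop between vowels /e/ and /o/, so it spirantizes to the fricative [x]. /zimetiekorotdag/ → zimesiexorotdag.
Rule 4 (stop-cluster e-epenthesis): /t/ and /d/ form a stop–stop cluster, so [e] is inserted between them. /zimesiexorotdag/ → zimesiexorotedag.
Rule 5 (final devoicing): /g/ is a voiced stop in word-final position, so it devoices to [k]. /zimesiexorotedag/ → zimesiexorotedak.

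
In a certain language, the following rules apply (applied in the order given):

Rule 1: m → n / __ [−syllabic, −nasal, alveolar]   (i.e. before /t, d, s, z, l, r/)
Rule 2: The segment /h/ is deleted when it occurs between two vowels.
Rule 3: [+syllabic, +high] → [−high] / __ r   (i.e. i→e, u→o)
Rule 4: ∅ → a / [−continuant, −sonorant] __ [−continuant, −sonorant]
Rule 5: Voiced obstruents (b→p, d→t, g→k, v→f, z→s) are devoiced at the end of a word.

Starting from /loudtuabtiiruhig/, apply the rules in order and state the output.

loudatuabatieruik

Rule 1 (nasal place assimilation): no segment meets the environment; /loudtuabtiiruhig/ is unchanged.
Rule 2 (intervocalic h-deletion): /h/ occurs between vowels /u/ and /i/, so it deletes. /loudtuabtiiruhig/ → loudtuabtiiruig.
Rule 3 (pre-rhotic lowering): /i/ is a high vowel immediately before /r/, so it lowers to [e]. /loudtuabtiiruig/ → loudtuabtieruig.
Rule 4 (stop-cluster a-epenthesis): /d/ and /t/ form a stop–stop cluster, so [a] is inserted between them. /b/ and /t/ form a stop–stop cluster, so [a] is inserted between them. /loudtuabtieruig/ → loudatuabatieruig.
Rule 5 (final devoicing): /g/ is a voiced obstruent in word-final position, so it devoices to [k]. /loudatuabatieruig/ → loudatuabatieruik.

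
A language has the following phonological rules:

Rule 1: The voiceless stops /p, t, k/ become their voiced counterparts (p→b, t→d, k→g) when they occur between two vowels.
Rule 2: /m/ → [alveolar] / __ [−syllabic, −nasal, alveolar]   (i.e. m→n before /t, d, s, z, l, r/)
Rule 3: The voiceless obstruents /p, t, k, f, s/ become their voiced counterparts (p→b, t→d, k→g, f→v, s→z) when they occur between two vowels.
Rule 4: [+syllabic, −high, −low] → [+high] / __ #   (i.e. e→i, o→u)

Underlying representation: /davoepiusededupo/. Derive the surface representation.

davoebiuzededubu

Rule 1 (intervocalic voicing): /p/ is a voiceless stop between vowels /e/ and /i/, so it voices to [b]. /p/ is a voiceless stop between vowels /u/ and /o/, so it voices to [b]. /davoepiusededupo/ → davoebiusededubo.
Rule 2 (nasal place assimilation): no segment meets the environment; /davoebiusededubo/ is unchanged.
Rule 3 (intervocalic voicing): /s/ is a voiceless obstruent between vowels /u/ and /e/, so it voices to [z]. /davoebiusededubo/ → davoebiuzededubo.
Rule 4 (final vowel raising): /o/ is a mid vowel in word-final position, so it raises to [u]. /davoebiuzededubo/ → davoebiuzededubu.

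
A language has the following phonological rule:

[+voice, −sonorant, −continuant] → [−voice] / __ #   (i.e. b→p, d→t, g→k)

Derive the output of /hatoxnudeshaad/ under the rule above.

Scanning /hatoxnudeshaad/: /d/ at position 8 is not in the conditioning environment; /d/ is a voiced stop in word-final position, so it devoices to [t].
Result: [hatoxnudeshaat].

hatoxnudeshaat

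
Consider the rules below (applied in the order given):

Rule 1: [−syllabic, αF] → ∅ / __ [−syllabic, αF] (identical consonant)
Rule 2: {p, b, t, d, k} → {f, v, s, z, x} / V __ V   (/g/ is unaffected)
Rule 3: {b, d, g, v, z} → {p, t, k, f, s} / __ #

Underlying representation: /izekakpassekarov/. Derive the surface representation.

izexakpasexarof

Rule 1 (degemination): /ss/ is a geminate; the first /s/ deletes. /izekakpassekarov/ → izekakpasekarov.
Rule 2 (intervocalic spirantization): /k/ is a stop between vowels /e/ and /a/, so it spirantizes to the fricative [x]. /k/ is a stop between vowels /e/ and /a/, so it spirantizes to the fricative [x]. /izekakpasekarov/ → izexakpasexarov.
Rule 3 (final devoicing): /v/ is a voiced obstruent in word-final position, so it devoices to [f]. /izexakpasexarov/ → izexakpasexarof.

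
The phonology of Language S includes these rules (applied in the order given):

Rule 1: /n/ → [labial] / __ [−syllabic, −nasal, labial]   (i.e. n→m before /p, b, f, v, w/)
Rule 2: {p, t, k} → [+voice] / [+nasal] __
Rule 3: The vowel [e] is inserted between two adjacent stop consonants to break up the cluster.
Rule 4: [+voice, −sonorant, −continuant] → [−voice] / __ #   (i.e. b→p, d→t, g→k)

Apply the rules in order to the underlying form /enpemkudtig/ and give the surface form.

Rule 1 (nasal place assimilation): /n/ precedes the labial consonant /p/, so it assimilates in place to [m]. /enpemkudtig/ → empemkudtig.
Rule 2 (post-nasal voicing): /p/ is a voiceless stop immediately after the nasal /m/, so it voices to [b]. /k/ is a voiceless stop immediately after the nasal /m/, so it voices to [g]. /empemkudtig/ → embemgudtig.
Rule 3 (stop-cluster e-epenthesis): /d/ and /t/ form a stop–stop cluster, so [e] is inserted between them. /embemgudtig/ → embemgudetig.
Rule 4 (final devoicing): /g/ is a voiced stop in word-final position, so it devoices to [k]. /embemgudetig/ → embemgudetik.

embemgudetik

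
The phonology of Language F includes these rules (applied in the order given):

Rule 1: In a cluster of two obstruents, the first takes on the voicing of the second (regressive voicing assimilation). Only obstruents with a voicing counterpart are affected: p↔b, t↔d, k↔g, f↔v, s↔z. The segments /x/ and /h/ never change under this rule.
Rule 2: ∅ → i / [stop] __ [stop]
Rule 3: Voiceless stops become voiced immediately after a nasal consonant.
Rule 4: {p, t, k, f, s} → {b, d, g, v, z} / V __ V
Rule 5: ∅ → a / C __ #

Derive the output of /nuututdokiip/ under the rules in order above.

Rule 1 (regressive voicing assimilation): /t/ precedes the voiced obstruent /d/, so it voices to [d] by assimilation. /nuututdokiip/ → nuutuddokiip.
Rule 2 (stop-cluster i-epenthesis): /d/ and /d/ form a stop–stop cluster, so [i] is inserted between them. /nuutuddokiip/ → nuutudidokiip.
Rule 3 (post-nasal voicing): no segment meets the environment; /nuutudidokiip/ is unchanged.
Rule 4 (intervocalic voicing): /t/ is a voiceless obstruent between vowels /u/ and /u/, so it voices to [d]. /k/ is a voiceless obstruent between vowels /o/ and /i/, so it voices to [g]. /nuutudidokiip/ → nuududidogiip.
Rule 5 (final a-epenthesis): the form ends in the consonant /p/, so [a] is inserted word-finally. /nuududidogiip/ → nuududidogiipa.

nuududidogiipa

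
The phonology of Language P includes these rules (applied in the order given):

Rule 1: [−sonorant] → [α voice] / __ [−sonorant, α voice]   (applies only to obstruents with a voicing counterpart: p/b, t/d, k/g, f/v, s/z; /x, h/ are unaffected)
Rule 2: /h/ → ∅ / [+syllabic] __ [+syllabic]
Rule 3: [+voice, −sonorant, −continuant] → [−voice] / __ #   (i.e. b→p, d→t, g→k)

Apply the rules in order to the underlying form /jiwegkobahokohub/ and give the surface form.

jiwekkobaokoup

Rule 1 (regressive voicing assimilation): /g/ precedes the voiceless obstruent /k/, so it devoices to [k] by assimilation. /jiwegkobahokohub/ → jiwekkobahokohub.
Rule 2 (intervocalic h-deletion): /h/ occurs between vowels /a/ and /o/, so it deletes. /h/ occurs between vowels /o/ and /u/, so it deletes. /jiwekkobahokohub/ → jiwekkobaokoub.
Rule 3 (final devoicing): /b/ is a voiced stop in word-final position, so it devoices to [p]. /jiwekkobaokoub/ → jiwekkobaokoup.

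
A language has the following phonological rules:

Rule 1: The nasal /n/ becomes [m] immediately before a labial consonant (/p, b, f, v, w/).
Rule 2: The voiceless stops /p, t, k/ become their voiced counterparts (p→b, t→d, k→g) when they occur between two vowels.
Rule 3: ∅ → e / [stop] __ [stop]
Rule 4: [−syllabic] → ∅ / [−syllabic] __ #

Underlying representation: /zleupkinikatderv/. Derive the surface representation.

zleupekinigateder

Rule 1 (nasal place assimilation): no segment meets the environment; /zleupkinikatderv/ is unchanged.
Rule 2 (intervocalic voicing): /k/ is a voiceless stop between vowels /i/ and /a/, so it voices to [g]. /zleupkinikatderv/ → zleupkinigatderv.
Rule 3 (stop-cluster e-epenthesis): /p/ and /k/ form a stop–stop cluster, so [e] is inserted between them. /t/ and /d/ form a stop–stop cluster, so [e] is inserted between them. /zleupkinigatderv/ → zleupekinigatederv.
Rule 4 (final cluster simplification): /v/ is the second consonant of a word-final cluster /rv/, so it deletes. /zleupekinigatederv/ → zleupekinigateder.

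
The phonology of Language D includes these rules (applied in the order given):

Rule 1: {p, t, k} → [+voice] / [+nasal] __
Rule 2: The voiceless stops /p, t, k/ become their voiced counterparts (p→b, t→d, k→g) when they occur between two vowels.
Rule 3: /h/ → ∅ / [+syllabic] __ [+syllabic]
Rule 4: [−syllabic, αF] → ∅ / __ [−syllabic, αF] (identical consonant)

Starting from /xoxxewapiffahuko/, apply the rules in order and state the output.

xoxewabifaugo

Rule 1 (post-nasal voicing): no segment meets the environment; /xoxxewapiffahuko/ is unchanged.
Rule 2 (intervocalic voicing): /p/ is a voiceless stop between vowels /a/ and /i/, so it voices to [b]. /k/ is a voiceless stop between vowels /u/ and /o/, so it voices to [g]. /xoxxewapiffahuko/ → xoxxewabiffahugo.
Rule 3 (intervocalic h-deletion): /h/ occurs between vowels /a/ and /u/, so it deletes. /xoxxewabiffahugo/ → xoxxewabiffaugo.
Rule 4 (degemination): /xx/ is a geminate; the first /x/ deletes. /ff/ is a geminate; the first /f/ deletes. /xoxxewabiffaugo/ → xoxewabifaugo.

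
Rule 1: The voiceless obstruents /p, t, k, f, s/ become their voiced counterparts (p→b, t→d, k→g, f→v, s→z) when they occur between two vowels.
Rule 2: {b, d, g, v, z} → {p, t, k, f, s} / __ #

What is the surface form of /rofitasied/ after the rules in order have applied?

Rule 1 (intervocalic voicing): /f/ is a voiceless obstruent between vowels /o/ and /i/, so it voices to [v]. /t/ is a voiceless obstruent between vowels /i/ and /a/, so it voices to [d]. /s/ is a voiceless obstruent between vowels /a/ and /i/, so it voices to [z]. /rofitasied/ → rovidazied.
Rule 2 (final devoicing): /d/ is a voiced obstruent in word-final position, so it devoices to [t]. /rovidazied/ → rovidaziet.

rovidaziet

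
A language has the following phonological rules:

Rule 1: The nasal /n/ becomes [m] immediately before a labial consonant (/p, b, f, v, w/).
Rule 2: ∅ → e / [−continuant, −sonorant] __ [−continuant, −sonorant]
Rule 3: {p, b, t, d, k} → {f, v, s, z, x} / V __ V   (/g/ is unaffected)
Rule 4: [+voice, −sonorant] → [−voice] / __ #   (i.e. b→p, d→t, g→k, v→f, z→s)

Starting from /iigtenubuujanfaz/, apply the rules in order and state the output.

iigesenuvuujamfas

Rule 1 (nasal place assimilation): /n/ precedes the labial consonant /f/, so it assimilates in place to [m]. /iigtenubuujanfaz/ → iigtenubuujamfaz.
Rule 2 (stop-cluster e-epenthesis): /g/ and /t/ form a stop–stop cluster, so [e] is inserted between them. /iigtenubuujamfaz/ → iigetenubuujamfaz.
Rule 3 (intervocalic spirantization): /t/ is a stop between vowels /e/ and /e/, so it spirantizes to the fricative [s]. /b/ is a stop between vowels /u/ and /u/, so it spirantizes to the fricative [v]. /iigetenubuujamfaz/ → iigesenuvuujamfaz.
Rule 4 (final devoicing): /z/ is a voiced obstruent in word-final position, so it devoices to [s]. /iigesenuvuujamfaz/ → iigesenuvuujamfas.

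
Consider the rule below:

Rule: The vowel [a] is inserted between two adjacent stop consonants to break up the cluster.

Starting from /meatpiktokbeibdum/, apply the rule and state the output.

/t/ and /p/ form a stop–stop cluster, so [a] is inserted between them.
/k/ and /t/ form a stop–stop cluster, so [a] is inserted between them.
/k/ and /b/ form a stop–stop cluster, so [a] is inserted between them.
/b/ and /d/ form a stop–stop cluster, so [a] is inserted between them.
Surface form: [meatapikatokabeibadum].

meatapikatokabeibadum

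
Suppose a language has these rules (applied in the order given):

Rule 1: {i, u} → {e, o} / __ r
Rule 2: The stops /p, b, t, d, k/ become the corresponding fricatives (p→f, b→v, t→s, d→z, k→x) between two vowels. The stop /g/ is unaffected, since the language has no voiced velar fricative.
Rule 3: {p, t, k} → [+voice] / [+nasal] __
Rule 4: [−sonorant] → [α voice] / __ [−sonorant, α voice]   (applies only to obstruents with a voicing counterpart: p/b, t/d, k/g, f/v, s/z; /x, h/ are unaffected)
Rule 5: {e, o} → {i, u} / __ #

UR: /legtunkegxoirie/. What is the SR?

Rule 1 (pre-rhotic lowering): /i/ is a high vowel immediately before /r/, so it lowers to [e]. /legtunkegxoirie/ → legtunkegxoerie.
Rule 2 (intervocalic spirantization): no segment meets the environment; /legtunkegxoerie/ is unchanged.
Rule 3 (post-nasal voicing): /k/ is a voiceless stop immediately after the nasal /n/, so it voices to [g]. /legtunkegxoerie/ → legtungegxoerie.
Rule 4 (regressive voicing assimilation): /g/ precedes the voiceless obstruent /t/, so it devoices to [k] by assimilation. /g/ precedes the voiceless obstruent /x/, so it devoices to [k] by assimilation. /legtungegxoerie/ → lektungekxoerie.
Rule 5 (final vowel raising): /e/ is a mid vowel in word-final position, so it raises to [i]. /lektungekxoerie/ → lektungekxoerii.

lektungekxoerii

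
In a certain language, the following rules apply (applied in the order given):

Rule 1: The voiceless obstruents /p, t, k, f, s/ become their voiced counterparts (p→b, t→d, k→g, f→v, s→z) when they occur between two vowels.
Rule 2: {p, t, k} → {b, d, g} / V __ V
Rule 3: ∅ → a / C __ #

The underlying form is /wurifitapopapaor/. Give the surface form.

Rule 1 (intervocalic voicing): /f/ is a voiceless obstruent between vowels /i/ and /i/, so it voices to [v]. /t/ is a voiceless obstruent between vowels /i/ and /a/, so it voices to [d]. /p/ is a voiceless obstruent between vowels /a/ and /o/, so it voices to [b]. /p/ is a voiceless obstruent between vowels /o/ and /a/, so it voices to [b]. /p/ is a voiceless obstruent between vowels /a/ and /a/, so it voices to [b]. /wurifitapopapaor/ → wurividabobabaor.
Rule 2 (intervocalic voicing): no segment meets the environment; /wurividabobabaor/ is unchanged.
Rule 3 (final a-epenthesis): the form ends in the consonant /r/, so [a] is inserted word-finally. /wurividabobabaor/ → wurividabobabaora.

wurividabobabaora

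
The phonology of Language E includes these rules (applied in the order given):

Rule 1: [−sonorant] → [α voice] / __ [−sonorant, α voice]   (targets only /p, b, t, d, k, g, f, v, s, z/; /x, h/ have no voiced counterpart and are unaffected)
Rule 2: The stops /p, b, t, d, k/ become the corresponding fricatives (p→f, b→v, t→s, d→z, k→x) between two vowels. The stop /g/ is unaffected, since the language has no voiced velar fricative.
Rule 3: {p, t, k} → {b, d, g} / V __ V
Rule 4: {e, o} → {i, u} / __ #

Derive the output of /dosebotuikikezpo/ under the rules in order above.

Rule 1 (regressive voicing assimilation): /z/ precedes the voiceless obstruent /p/, so it devoices to [s] by assimilation. /dosebotuikikezpo/ → dosebotuikikespo.
Rule 2 (intervocalic spirantization): /b/ is a stop between vowels /e/ and /o/, so it spirantizes to the fricative [v]. /t/ is a stop between vowels /o/ and /u/, so it spirantizes to the fricative [s]. /k/ is a stop between vowels /i/ and /i/, so it spirantizes to the fricative [x]. /k/ is a stop between vowels /i/ and /e/, so it spirantizes to the fricative [x]. /dosebotuikikespo/ → dosevosuixixespo.
Rule 3 (intervocalic voicing): no segment meets the environment; /dosevosuixixespo/ is unchanged.
Rule 4 (final vowel raising): /o/ is a mid vowel in word-final position, so it raises to [u]. /dosevosuixixespo/ → dosevosuixixespu.

dosevosuixixespu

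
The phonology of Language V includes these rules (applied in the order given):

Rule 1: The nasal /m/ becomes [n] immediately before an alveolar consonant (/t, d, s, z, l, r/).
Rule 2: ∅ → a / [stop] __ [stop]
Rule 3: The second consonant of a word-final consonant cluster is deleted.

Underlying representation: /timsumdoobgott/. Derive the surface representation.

Rule 1 (nasal place assimilation): /m/ precedes the alveolar consonant /s/, so it assimilates in place to [n]. /m/ precedes the alveolar consonant /d/, so it assimilates in place to [n]. /timsumdoobgott/ → tinsundoobgott.
Rule 2 (stop-cluster a-epenthesis): /b/ and /g/ form a stop–stop cluster, so [a] is inserted between them. /t/ and /t/ form a stop–stop cluster, so [a] is inserted between them. /tinsundoobgott/ → tinsundoobagotat.
Rule 3 (final cluster simplification): no segment meets the environment; /tinsundoobagotat/ is unchanged.

tinsundoobagotat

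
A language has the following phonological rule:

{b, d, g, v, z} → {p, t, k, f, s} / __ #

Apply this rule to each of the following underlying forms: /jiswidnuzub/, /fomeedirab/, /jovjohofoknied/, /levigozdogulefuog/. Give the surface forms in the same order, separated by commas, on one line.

/jiswidnuzub/: /b/ is a voiced obstruent in word-final position, so it devoices to [p]. → [jiswidnuzup].
/fomeedirab/: /b/ is a voiced obstruent in word-final position, so it devoices to [p]. → [fomeedirap].
/jovjohofoknied/: /d/ is a voiced obstruent in word-final position, so it devoices to [t]. → [jovjohofokniet].
/levigozdogulefuog/: /g/ is a voiced obstruent in word-final position, so it devoices to [k]. → [levigozdogulefuok].

jiswidnuzup, fomeedirap, jovjohofokniet, levigozdogulefuok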